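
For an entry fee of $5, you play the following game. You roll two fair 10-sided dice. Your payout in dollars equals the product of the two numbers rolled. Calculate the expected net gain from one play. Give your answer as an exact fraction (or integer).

101/4 dollars

Distribution of the product of the two numbers rolled: 1 w.p. 1/100, 2 w.p. 1/50, 3 w.p. 1/50, 4 w.p. 3/100, 5 w.p. 1/50, 6 w.p. 1/25, …
E[payout] = (1/100)·1 + (1/50)·2 + (1/50)·3 + (3/100)·4 + (1/50)·5 + (1/25)·6 + (1/50)·7 + (1/25)·8 + (3/100)·9 + (1/25)·10 + (1/25)·12 + (1/50)·14 + (1/50)·15 + (3/100)·16 + (1/25)·18 + (1/25)·20 + (1/50)·21 + (1/25)·24 + (1/100)·25 + (1/50)·27 + (1/50)·28 + (1/25)·30 + (1/50)·32 + (1/50)·35 + (3/100)·36 + (1/25)·40 + (1/50)·42 + (1/50)·45 + (1/50)·48 + (1/100)·49 + (1/50)·50 + (1/50)·54 + (1/50)·56 + (1/50)·60 + (1/50)·63 + (1/100)·64 + (1/50)·70 + (1/50)·72 + (1/50)·80 + (1/100)·81 + (1/50)·90 + (1/100)·100 = 121/4
Expected profit = 121/4 − 5 = 101/4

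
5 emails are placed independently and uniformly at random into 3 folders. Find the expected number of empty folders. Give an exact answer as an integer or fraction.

32/81

Let Xⱼ=1 if folder j is empty. P(Xⱼ=1) = ((3-1)/3)^5 = 32/243.
By linearity, E[#empty] = 3·32/243 = 32/81.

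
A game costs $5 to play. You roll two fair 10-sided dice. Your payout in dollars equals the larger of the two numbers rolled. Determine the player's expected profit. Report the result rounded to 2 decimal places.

Distribution of the larger of the two numbers rolled: 1 w.p. 1/100, 2 w.p. 3/100, 3 w.p. 1/20, 4 w.p. 7/100, 5 w.p. 9/100, 6 w.p. 11/100, …
E[payout] = (1/100)·1 + (3/100)·2 + (1/20)·3 + (7/100)·4 + (9/100)·5 + (11/100)·6 + (13/100)·7 + (3/20)·8 + (17/100)·9 + (19/100)·10 = 143/20
Expected profit = 143/20 − 5 = 43/20 ≈ $2.15

$2.15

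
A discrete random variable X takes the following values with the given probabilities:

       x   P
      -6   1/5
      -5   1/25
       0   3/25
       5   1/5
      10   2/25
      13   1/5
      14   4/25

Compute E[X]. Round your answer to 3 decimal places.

5.240

E[X] = (1/5)·(-6) + (1/25)·(-5) + (3/25)·0 + (1/5)·5 + (2/25)·10 + (1/5)·13 + (4/25)·14
     = 131/25 ≈ 5.240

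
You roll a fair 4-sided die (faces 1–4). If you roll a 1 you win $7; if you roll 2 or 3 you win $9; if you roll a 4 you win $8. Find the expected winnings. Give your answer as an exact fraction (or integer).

33/4 dollars

E[payout] = (1/4)·7 + (1/4)·8 + (1/2)·9 = 33/4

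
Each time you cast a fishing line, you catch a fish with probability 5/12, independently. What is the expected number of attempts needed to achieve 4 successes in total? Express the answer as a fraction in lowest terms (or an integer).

By linearity (sum of 4 independent geometric waits), E[trials] = 4/p = 4/(5/12) = 48/5.

48/5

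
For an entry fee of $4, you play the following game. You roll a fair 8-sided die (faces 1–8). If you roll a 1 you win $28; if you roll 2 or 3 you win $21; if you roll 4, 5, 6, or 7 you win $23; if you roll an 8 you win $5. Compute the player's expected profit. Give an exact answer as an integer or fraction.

E[payout] = (1/8)·5 + (1/4)·21 + (1/2)·23 + (1/8)·28 = 167/8
Expected profit = 167/8 − 4 = 135/8

135/8 dollars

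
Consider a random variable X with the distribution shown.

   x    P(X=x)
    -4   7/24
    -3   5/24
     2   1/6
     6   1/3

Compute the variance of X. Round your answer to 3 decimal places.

E[X] = (7/24)·(-4) + (5/24)·(-3) + (1/6)·2 + (1/3)·6 = 13/24
E[X²] = (7/24)·16 + (5/24)·9 + (1/6)·4 + (1/3)·36 = 461/24
Var(X) = 461/24 − (13/24)² = 10895/576 ≈ 18.915

18.915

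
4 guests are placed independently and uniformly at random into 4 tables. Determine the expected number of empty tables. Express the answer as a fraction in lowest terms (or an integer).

81/64

Let Xⱼ=1 if table j is empty. P(Xⱼ=1) = ((4-1)/4)^4 = 81/256.
By linearity, E[#empty] = 4·81/256 = 81/64.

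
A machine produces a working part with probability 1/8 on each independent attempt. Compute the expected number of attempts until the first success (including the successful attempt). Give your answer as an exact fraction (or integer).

8

For a geometric distribution, E[trials] = 1/p = 1/(1/8) = 8.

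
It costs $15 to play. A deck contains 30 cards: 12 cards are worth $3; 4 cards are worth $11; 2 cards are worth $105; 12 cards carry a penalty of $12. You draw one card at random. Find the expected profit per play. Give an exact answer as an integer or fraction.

-152/15 dollars

E[payout] = (12/30)·3 + (4/30)·11 + (2/30)·105 + (12/30)·(-12) = 73/15
Expected profit = 73/15 − 15 = -152/15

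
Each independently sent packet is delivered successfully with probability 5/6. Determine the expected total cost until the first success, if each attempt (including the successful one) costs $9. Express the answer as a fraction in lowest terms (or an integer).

E[#attempts] = 1/p = 6/5; E[cost] = 9·6/5 = 54/5.

54/5 dollars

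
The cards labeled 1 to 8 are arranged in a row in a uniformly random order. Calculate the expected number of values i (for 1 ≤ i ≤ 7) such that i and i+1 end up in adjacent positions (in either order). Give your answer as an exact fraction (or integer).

For each i ∈ {1,…,7}, let Xᵢ = 1 if i and i+1 are adjacent. P(Xᵢ=1) = 2·(8−1)!/8! = 2/8.
By linearity, E[ΣXᵢ] = (7)·(2/8) = 7/4.

7/4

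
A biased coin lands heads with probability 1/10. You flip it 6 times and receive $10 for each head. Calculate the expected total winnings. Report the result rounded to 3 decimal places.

$6.000

E[#heads] = 6·1/10 = 3/5 (linearity over flips).
E[winnings] = 10·3/5 = 6.
≈ 6.000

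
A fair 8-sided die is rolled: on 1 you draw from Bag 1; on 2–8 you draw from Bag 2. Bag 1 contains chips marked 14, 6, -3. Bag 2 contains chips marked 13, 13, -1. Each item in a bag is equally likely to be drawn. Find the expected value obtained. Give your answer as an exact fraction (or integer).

8

E[X | Bag 1] = (14 + 6 − 3)/3 = 17/3
E[X | Bag 2] = (13 + 13 − 1)/3 = 25/3
E[X] = (1/8)·17/3 + (7/8)·25/3 = 8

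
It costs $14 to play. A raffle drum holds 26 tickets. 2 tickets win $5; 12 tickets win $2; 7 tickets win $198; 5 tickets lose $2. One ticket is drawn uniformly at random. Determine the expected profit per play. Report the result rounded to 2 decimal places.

E[payout] = (2/26)·5 + (12/26)·2 + (7/26)·198 + (5/26)·(-2) = 705/13
Expected profit = 705/13 − 14 = 523/13 ≈ $40.23

$40.23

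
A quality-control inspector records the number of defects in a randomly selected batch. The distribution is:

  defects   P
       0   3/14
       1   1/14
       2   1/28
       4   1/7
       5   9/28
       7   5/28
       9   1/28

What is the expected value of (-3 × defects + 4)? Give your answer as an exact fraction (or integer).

E[-3x+4] = (3/14)·4 + (1/14)·1 + (1/28)·(-2) + (1/7)·(-8) + (9/28)·(-11) + (5/28)·(-17) + (1/28)·(-23)
     = -215/28

-215/28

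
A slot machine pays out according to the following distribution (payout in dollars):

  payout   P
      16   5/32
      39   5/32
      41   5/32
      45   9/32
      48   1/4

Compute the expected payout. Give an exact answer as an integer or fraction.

1269/32 dollars

E[X] = (5/32)·16 + (5/32)·39 + (5/32)·41 + (9/32)·45 + (1/4)·48
     = 1269/32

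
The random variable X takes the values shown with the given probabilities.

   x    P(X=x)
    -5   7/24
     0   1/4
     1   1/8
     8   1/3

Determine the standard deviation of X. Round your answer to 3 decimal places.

E[X] = 4/3, E[X²] = 115/4
Var(X) = E[X²] − (E[X])² = 115/4 − 16/9 = 971/36
SD(X) = √(971/36) ≈ 5.193

5.193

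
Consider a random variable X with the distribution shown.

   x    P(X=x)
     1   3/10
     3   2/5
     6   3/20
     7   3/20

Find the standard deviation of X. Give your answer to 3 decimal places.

2.179

E[X] = 69/20, E[X²] = 333/20
Var(X) = E[X²] − (E[X])² = 333/20 − 4761/400 = 1899/400
SD(X) = √(1899/400) ≈ 2.179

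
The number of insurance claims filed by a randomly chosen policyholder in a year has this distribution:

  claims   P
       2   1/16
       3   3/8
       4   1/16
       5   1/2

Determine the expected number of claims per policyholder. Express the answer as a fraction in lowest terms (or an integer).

E[X] = (1/16)·2 + (3/8)·3 + (1/16)·4 + (1/2)·5
     = 4

4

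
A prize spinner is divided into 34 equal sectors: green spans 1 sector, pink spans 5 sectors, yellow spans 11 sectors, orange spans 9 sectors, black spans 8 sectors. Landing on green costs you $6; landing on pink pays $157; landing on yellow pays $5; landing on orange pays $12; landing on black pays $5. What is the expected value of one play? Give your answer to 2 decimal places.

$28.88

E[payout] = (1/34)·(-6) + (5/34)·157 + (11/34)·5 + (9/34)·12 + (8/34)·5 = 491/17
≈ $28.88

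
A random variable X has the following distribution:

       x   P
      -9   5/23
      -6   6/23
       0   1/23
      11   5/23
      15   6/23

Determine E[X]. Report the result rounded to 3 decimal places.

2.783

E[X] = (5/23)·(-9) + (6/23)·(-6) + (1/23)·0 + (5/23)·11 + (6/23)·15
     = 64/23 ≈ 2.783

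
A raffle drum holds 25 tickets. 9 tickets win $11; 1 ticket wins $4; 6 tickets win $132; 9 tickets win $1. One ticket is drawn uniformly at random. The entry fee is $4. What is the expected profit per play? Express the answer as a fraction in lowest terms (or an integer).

804/25 dollars

E[payout] = (9/25)·11 + (1/25)·4 + (6/25)·132 + (9/25)·1 = 904/25
Expected profit = 904/25 − 4 = 804/25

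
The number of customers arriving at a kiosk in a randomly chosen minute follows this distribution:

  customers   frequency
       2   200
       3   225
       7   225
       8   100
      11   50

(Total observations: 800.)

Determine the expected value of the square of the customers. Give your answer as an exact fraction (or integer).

Total = 800, so P(customers=2) = 200/800, etc.
E[X²] = (1/4)·4 + (9/32)·9 + (9/32)·49 + (1/8)·64 + (1/16)·121
     = 263/8

263/8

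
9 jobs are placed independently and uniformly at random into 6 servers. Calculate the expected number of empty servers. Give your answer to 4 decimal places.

Let Xⱼ=1 if server j is empty. P(Xⱼ=1) = ((6-1)/6)^9 = 1953125/10077696.
By linearity, E[#empty] = 6·1953125/10077696 = 1953125/1679616.
≈ 1.1628

1.1628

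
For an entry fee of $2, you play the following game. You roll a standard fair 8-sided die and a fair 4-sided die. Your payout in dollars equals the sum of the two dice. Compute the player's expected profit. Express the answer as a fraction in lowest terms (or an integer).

Distribution of the sum of the two dice: 2 w.p. 1/32, 3 w.p. 1/16, 4 w.p. 3/32, 5 w.p. 1/8, 6 w.p. 1/8, 7 w.p. 1/8, …
E[payout] = (1/32)·2 + (1/16)·3 + (3/32)·4 + (1/8)·5 + (1/8)·6 + (1/8)·7 + (1/8)·8 + (1/8)·9 + (3/32)·10 + (1/16)·11 + (1/32)·12 = 7
Expected profit = 7 − 2 = 5

$5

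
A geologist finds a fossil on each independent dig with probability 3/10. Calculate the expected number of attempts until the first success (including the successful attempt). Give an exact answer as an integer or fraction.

10/3

For a geometric distribution, E[trials] = 1/p = 1/(3/10) = 10/3.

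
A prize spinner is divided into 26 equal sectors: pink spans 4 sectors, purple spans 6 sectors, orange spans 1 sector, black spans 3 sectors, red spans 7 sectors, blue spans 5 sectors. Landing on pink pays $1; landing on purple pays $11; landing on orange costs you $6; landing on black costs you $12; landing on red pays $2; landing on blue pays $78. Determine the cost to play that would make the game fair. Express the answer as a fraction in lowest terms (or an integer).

E[payout] = (4/26)·1 + (6/26)·11 + (1/26)·(-6) + (3/26)·(-12) + (7/26)·2 + (5/26)·78 = 216/13
Fair fee = E[payout] = 216/13

216/13 dollars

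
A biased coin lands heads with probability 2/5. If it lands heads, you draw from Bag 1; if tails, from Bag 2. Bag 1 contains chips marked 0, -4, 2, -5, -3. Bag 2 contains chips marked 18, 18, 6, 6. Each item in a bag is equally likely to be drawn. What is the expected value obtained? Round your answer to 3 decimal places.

E[X | Bag 1] = (0 − 4 + 2 − 5 − 3)/5 = -2
E[X | Bag 2] = (18 + 18 + 6 + 6)/4 = 12
E[X] = (2/5)·(-2) + (3/5)·12 = 32/5 ≈ 6.400

6.400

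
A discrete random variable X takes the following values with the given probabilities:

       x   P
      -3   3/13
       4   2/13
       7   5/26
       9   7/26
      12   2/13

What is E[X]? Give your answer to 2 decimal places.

E[X] = (3/13)·(-3) + (2/13)·4 + (5/26)·7 + (7/26)·9 + (2/13)·12
     = 72/13 ≈ 5.54

5.54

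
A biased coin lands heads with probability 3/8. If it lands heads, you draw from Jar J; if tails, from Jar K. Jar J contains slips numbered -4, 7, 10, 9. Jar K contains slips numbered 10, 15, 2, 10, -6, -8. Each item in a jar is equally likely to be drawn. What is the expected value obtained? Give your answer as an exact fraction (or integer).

107/24

E[X | Jar J] = (-4 + 7 + 10 + 9)/4 = 11/2
E[X | Jar K] = (10 + 15 + 2 + 10 − 6 − 8)/6 = 23/6
E[X] = (3/8)·11/2 + (5/8)·23/6 = 107/24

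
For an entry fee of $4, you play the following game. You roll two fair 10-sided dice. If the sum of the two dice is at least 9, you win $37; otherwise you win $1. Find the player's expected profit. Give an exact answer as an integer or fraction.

E[payout] = (7/25)·1 + (18/25)·37 = 673/25
Expected profit = 673/25 − 4 = 573/25

573/25 dollars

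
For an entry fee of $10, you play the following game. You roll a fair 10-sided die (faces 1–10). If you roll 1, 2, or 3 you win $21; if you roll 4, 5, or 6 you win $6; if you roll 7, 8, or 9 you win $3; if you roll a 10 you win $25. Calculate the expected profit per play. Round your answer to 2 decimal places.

$1.50

E[payout] = (3/10)·3 + (3/10)·6 + (3/10)·21 + (1/10)·25 = 23/2
Expected profit = 23/2 − 10 = 3/2 ≈ $1.50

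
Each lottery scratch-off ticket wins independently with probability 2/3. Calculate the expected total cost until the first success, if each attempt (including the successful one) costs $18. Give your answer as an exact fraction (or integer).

$27

E[#attempts] = 1/p = 3/2; E[cost] = 18·3/2 = 27.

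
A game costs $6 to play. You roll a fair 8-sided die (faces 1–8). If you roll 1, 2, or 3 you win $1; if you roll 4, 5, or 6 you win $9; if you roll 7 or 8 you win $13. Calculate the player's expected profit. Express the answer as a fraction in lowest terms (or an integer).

$1

E[payout] = (3/8)·1 + (3/8)·9 + (1/4)·13 = 7
Expected profit = 7 − 6 = 1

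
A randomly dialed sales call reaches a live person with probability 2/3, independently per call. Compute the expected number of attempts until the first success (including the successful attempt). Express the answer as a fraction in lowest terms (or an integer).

For a geometric distribution, E[trials] = 1/p = 1/(2/3) = 3/2.

3/2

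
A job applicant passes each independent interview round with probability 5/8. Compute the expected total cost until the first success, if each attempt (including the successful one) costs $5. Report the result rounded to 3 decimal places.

$8.000

E[#attempts] = 1/p = 8/5; E[cost] = 5·8/5 = 8.
≈ 8.000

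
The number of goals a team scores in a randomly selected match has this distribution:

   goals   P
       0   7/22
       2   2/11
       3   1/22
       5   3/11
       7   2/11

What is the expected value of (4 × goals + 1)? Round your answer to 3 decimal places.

E[4x+1] = (7/22)·1 + (2/11)·9 + (1/22)·13 + (3/11)·21 + (2/11)·29
     = 149/11 ≈ 13.545

13.545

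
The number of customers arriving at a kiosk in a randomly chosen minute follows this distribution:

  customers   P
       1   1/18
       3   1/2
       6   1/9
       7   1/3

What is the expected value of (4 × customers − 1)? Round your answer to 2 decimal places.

E[4x-1] = (1/18)·3 + (1/2)·11 + (1/9)·23 + (1/3)·27
     = 155/9 ≈ 17.22

17.22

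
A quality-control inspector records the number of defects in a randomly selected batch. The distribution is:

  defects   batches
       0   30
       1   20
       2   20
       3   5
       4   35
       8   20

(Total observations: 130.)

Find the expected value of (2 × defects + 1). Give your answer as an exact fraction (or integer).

88/13

Total = 130, so P(defects=0) = 30/130, etc.
E[2x+1] = (3/13)·1 + (2/13)·3 + (2/13)·5 + (1/26)·7 + (7/26)·9 + (2/13)·17
     = 88/13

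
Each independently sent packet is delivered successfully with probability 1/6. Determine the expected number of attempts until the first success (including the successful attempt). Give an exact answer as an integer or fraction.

6

For a geometric distribution, E[trials] = 1/p = 1/(1/6) = 6.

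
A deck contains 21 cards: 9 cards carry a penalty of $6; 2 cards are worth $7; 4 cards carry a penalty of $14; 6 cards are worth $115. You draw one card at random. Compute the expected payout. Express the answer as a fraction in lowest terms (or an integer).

E[payout] = (9/21)·(-6) + (2/21)·7 + (4/21)·(-14) + (6/21)·115 = 198/7

198/7 dollars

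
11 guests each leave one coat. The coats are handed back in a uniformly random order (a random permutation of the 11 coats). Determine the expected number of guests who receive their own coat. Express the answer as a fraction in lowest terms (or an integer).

1

Let Xᵢ = 1 if person i gets their own coat. For each i, P(Xᵢ=1) = 1/11.
By linearity of expectation, E[X₁+…+X_11] = 11·(1/11) = 1.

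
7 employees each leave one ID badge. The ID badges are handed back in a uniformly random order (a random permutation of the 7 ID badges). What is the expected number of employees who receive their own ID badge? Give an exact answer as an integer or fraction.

Let Xᵢ = 1 if person i gets their own ID badge. For each i, P(Xᵢ=1) = 1/7.
By linearity of expectation, E[X₁+…+X_7] = 7·(1/7) = 1.

1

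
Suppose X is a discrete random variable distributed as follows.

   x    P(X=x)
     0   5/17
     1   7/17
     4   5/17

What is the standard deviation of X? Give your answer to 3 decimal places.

1.611

E[X] = 27/17, E[X²] = 87/17
Var(X) = E[X²] − (E[X])² = 87/17 − 729/289 = 750/289
SD(X) = √(750/289) ≈ 1.611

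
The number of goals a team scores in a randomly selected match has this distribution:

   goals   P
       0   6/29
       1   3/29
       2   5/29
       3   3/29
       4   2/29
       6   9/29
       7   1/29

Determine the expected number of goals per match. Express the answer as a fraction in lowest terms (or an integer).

91/29

E[X] = (6/29)·0 + (3/29)·1 + (5/29)·2 + (3/29)·3 + (2/29)·4 + (9/29)·6 + (1/29)·7
     = 91/29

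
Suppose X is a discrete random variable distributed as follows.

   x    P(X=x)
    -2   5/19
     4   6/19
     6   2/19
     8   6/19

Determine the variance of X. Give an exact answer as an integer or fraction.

5392/361

E[X] = (5/19)·(-2) + (6/19)·4 + (2/19)·6 + (6/19)·8 = 74/19
E[X²] = (5/19)·4 + (6/19)·16 + (2/19)·36 + (6/19)·64 = 572/19
Var(X) = 572/19 − (74/19)² = 5392/361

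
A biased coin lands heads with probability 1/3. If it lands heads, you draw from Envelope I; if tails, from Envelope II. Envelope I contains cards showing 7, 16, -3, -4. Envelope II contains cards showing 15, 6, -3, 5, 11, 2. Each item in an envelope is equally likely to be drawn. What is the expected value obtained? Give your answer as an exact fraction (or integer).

16/3

E[X | Envelope I] = (7 + 16 − 3 − 4)/4 = 4
E[X | Envelope II] = (15 + 6 − 3 + 5 + 11 + 2)/6 = 6
E[X] = (1/3)·4 + (2/3)·6 = 16/3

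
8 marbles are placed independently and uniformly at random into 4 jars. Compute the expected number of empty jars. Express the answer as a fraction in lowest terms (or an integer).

6561/16384

Let Xⱼ=1 if jar j is empty. P(Xⱼ=1) = ((4-1)/4)^8 = 6561/65536.
By linearity, E[#empty] = 4·6561/65536 = 6561/16384.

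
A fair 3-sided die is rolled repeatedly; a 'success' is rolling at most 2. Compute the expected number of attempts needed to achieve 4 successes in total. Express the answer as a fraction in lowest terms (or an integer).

By linearity (sum of 4 independent geometric waits), E[trials] = 4/p = 4/(2/3) = 6.

6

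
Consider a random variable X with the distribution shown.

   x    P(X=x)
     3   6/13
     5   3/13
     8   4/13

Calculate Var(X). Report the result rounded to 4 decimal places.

E[X] = (6/13)·3 + (3/13)·5 + (4/13)·8 = 5
E[X²] = (6/13)·9 + (3/13)·25 + (4/13)·64 = 385/13
Var(X) = 385/13 − (5)² = 60/13 ≈ 4.6154

4.6154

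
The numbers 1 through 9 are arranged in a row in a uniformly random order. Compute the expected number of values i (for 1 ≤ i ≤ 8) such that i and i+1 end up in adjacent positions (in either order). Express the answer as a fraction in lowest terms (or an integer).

16/9

For each i ∈ {1,…,8}, let Xᵢ = 1 if i and i+1 are adjacent. P(Xᵢ=1) = 2·(9−1)!/9! = 2/9.
By linearity, E[ΣXᵢ] = (8)·(2/9) = 16/9.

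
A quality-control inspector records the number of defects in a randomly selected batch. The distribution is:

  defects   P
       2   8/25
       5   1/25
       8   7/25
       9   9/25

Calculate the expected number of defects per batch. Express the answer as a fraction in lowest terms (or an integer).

158/25

E[X] = (8/25)·2 + (1/25)·5 + (7/25)·8 + (9/25)·9
     = 158/25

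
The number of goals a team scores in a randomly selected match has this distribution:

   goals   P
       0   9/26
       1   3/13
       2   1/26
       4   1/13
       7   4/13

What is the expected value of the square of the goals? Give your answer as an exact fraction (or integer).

217/13

E[X²] = (9/26)·0 + (3/13)·1 + (1/26)·4 + (1/13)·16 + (4/13)·49
     = 217/13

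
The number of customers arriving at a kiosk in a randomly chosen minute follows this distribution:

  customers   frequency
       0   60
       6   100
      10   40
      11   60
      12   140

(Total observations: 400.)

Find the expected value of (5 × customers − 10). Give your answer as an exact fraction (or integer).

127/4

Total = 400, so P(customers=0) = 60/400, etc.
E[5x-10] = (3/20)·(-10) + (1/4)·20 + (1/10)·40 + (3/20)·45 + (7/20)·50
     = 127/4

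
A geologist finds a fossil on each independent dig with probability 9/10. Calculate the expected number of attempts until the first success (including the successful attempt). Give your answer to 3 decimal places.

1.111

For a geometric distribution, E[trials] = 1/p = 1/(9/10) = 10/9.
≈ 1.111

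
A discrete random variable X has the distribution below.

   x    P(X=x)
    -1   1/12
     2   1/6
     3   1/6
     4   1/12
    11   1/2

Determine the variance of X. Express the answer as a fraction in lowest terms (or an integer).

2987/144

E[X] = (1/12)·(-1) + (1/6)·2 + (1/6)·3 + (1/12)·4 + (1/2)·11 = 79/12
E[X²] = (1/12)·1 + (1/6)·4 + (1/6)·9 + (1/12)·16 + (1/2)·121 = 769/12
Var(X) = 769/12 − (79/12)² = 2987/144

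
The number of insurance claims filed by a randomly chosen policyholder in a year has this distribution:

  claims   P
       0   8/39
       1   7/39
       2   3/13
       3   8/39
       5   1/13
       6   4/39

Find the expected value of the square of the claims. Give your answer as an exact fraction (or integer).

334/39

E[X²] = (8/39)·0 + (7/39)·1 + (3/13)·4 + (8/39)·9 + (1/13)·25 + (4/39)·36
     = 334/39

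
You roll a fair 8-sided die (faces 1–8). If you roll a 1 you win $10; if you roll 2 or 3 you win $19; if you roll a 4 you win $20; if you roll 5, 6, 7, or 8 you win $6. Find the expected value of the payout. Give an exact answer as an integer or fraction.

23/2 dollars

E[payout] = (1/2)·6 + (1/8)·10 + (1/4)·19 + (1/8)·20 = 23/2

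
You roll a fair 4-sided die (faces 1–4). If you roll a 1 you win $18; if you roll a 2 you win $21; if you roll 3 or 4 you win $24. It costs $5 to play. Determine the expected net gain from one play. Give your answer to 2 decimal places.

E[payout] = (1/4)·18 + (1/4)·21 + (1/2)·24 = 87/4
Expected profit = 87/4 − 5 = 67/4 ≈ $16.75

$16.75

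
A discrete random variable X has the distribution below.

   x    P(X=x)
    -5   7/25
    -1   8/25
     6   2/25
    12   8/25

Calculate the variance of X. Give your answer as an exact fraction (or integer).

E[X] = (7/25)·(-5) + (8/25)·(-1) + (2/25)·6 + (8/25)·12 = 13/5
E[X²] = (7/25)·25 + (8/25)·1 + (2/25)·36 + (8/25)·144 = 1407/25
Var(X) = 1407/25 − (13/5)² = 1238/25

1238/25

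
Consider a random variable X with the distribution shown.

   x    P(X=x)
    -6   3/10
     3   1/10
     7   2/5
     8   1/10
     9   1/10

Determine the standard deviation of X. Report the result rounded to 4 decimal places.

6.0663

E[X] = 3, E[X²] = 229/5
Var(X) = E[X²] − (E[X])² = 229/5 − 9 = 184/5
SD(X) = √(184/5) ≈ 6.0663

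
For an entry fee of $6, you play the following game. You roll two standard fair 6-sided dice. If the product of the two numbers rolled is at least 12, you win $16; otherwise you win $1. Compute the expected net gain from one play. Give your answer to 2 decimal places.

E[payout] = (19/36)·1 + (17/36)·16 = 97/12
Expected profit = 97/12 − 6 = 25/12 ≈ $2.08

$2.08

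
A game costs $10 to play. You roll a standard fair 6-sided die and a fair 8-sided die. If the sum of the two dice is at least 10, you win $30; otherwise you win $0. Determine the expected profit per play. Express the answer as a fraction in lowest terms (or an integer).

E[payout] = (11/16)·0 + (5/16)·30 = 75/8
Expected profit = 75/8 − 10 = -5/8

-5/8 dollars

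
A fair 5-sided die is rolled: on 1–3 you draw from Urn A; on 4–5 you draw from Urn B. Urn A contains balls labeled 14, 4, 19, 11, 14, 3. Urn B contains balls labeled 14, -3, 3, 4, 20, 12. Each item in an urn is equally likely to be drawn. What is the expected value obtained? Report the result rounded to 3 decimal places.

E[X | Urn A] = (14 + 4 + 19 + 11 + 14 + 3)/6 = 65/6
E[X | Urn B] = (14 − 3 + 3 + 4 + 20 + 12)/6 = 25/3
E[X] = (3/5)·65/6 + (2/5)·25/3 = 59/6 ≈ 9.833

9.833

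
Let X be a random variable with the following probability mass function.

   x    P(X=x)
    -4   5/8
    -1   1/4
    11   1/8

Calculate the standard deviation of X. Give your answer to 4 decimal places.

4.8461

E[X] = -11/8, E[X²] = 203/8
Var(X) = E[X²] − (E[X])² = 203/8 − 121/64 = 1503/64
SD(X) = √(1503/64) ≈ 4.8461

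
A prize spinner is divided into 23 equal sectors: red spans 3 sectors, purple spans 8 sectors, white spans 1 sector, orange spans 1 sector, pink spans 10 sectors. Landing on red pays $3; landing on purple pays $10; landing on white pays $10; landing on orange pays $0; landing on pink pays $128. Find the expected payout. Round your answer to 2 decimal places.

$59.96

E[payout] = (3/23)·3 + (8/23)·10 + (1/23)·10 + (1/23)·0 + (10/23)·128 = 1379/23
≈ $59.96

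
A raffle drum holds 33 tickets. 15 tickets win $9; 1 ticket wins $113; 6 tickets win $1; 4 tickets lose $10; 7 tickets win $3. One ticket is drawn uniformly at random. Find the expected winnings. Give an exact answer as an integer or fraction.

235/33 dollars

E[payout] = (15/33)·9 + (1/33)·113 + (6/33)·1 + (4/33)·(-10) + (7/33)·3 = 235/33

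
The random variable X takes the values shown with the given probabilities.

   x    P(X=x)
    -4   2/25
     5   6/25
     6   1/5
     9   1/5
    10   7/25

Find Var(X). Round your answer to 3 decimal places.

14.058

E[X] = (2/25)·(-4) + (6/25)·5 + (1/5)·6 + (1/5)·9 + (7/25)·10 = 167/25
E[X²] = (2/25)·16 + (6/25)·25 + (1/5)·36 + (1/5)·81 + (7/25)·100 = 1467/25
Var(X) = 1467/25 − (167/25)² = 8786/625 ≈ 14.058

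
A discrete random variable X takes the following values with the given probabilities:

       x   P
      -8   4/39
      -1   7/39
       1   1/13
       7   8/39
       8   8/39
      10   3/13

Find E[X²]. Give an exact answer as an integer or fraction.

E[X²] = (4/39)·64 + (7/39)·1 + (1/13)·1 + (8/39)·49 + (8/39)·64 + (3/13)·100
     = 690/13

690/13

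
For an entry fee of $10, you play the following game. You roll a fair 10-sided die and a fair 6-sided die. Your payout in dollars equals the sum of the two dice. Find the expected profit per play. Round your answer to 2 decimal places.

-$1.00

Distribution of the sum of the two dice: 2 w.p. 1/60, 3 w.p. 1/30, 4 w.p. 1/20, 5 w.p. 1/15, 6 w.p. 1/12, 7 w.p. 1/10, …
E[payout] = (1/60)·2 + (1/30)·3 + (1/20)·4 + (1/15)·5 + (1/12)·6 + (1/10)·7 + (1/10)·8 + (1/10)·9 + (1/10)·10 + (1/10)·11 + (1/12)·12 + (1/15)·13 + (1/20)·14 + (1/30)·15 + (1/60)·16 = 9
Expected profit = 9 − 10 = -1 ≈ -$1.00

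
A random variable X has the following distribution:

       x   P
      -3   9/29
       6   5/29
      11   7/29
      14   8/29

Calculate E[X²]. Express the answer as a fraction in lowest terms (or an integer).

2676/29

E[X²] = (9/29)·9 + (5/29)·36 + (7/29)·121 + (8/29)·196
     = 2676/29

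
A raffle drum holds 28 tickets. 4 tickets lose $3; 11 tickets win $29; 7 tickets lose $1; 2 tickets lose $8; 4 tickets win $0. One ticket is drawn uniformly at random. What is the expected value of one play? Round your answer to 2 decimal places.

E[payout] = (4/28)·(-3) + (11/28)·29 + (7/28)·(-1) + (2/28)·(-8) + (4/28)·0 = 71/7
≈ $10.14

$10.14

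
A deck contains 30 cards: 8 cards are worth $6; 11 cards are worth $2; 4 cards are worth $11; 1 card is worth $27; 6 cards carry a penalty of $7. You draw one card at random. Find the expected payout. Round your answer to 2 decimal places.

$3.30

E[payout] = (8/30)·6 + (11/30)·2 + (4/30)·11 + (1/30)·27 + (6/30)·(-7) = 33/10
≈ $3.30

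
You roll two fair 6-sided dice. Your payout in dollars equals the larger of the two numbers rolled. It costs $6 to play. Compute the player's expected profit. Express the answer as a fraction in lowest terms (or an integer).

-55/36 dollars

Distribution of the larger of the two numbers rolled: 1 w.p. 1/36, 2 w.p. 1/12, 3 w.p. 5/36, 4 w.p. 7/36, 5 w.p. 1/4, 6 w.p. 11/36
E[payout] = (1/36)·1 + (1/12)·2 + (5/36)·3 + (7/36)·4 + (1/4)·5 + (11/36)·6 = 161/36
Expected profit = 161/36 − 6 = -55/36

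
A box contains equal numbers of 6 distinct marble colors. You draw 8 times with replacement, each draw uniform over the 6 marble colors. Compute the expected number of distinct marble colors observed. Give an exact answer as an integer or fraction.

Let Xⱼ=1 if type j appears at least once. P(Xⱼ=1) = 1 − ((6−1)/6)^8 = 1288991/1679616.
E[#distinct] = 6·1288991/1679616 = 1288991/279936.

1288991/279936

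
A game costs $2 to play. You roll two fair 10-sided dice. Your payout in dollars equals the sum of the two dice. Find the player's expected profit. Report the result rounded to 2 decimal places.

$9.00

Distribution of the sum of the two dice: 2 w.p. 1/100, 3 w.p. 1/50, 4 w.p. 3/100, 5 w.p. 1/25, 6 w.p. 1/20, 7 w.p. 3/50, …
E[payout] = (1/100)·2 + (1/50)·3 + (3/100)·4 + (1/25)·5 + (1/20)·6 + (3/50)·7 + (7/100)·8 + (2/25)·9 + (9/100)·10 + (1/10)·11 + (9/100)·12 + (2/25)·13 + (7/100)·14 + (3/50)·15 + (1/20)·16 + (1/25)·17 + (3/100)·18 + (1/50)·19 + (1/100)·20 = 11
Expected profit = 11 − 2 = 9 ≈ $9.00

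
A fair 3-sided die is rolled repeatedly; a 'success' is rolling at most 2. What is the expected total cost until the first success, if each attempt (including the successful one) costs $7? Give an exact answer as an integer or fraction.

E[#attempts] = 1/p = 3/2; E[cost] = 7·3/2 = 21/2.

21/2 dollars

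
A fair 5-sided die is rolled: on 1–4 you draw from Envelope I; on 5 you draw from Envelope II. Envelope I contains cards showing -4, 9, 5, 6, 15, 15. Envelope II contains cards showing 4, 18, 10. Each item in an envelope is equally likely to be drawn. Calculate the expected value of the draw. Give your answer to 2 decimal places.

E[X | Envelope I] = (-4 + 9 + 5 + 6 + 15 + 15)/6 = 23/3
E[X | Envelope II] = (4 + 18 + 10)/3 = 32/3
E[X] = (4/5)·23/3 + (1/5)·32/3 = 124/15 ≈ 8.27

8.27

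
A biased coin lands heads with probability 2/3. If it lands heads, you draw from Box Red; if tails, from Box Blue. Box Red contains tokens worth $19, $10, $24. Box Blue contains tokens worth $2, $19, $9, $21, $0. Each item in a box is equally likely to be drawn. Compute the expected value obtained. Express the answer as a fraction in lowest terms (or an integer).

E[X | Box Red] = (19 + 10 + 24)/3 = 53/3
E[X | Box Blue] = (2 + 19 + 9 + 21 + 0)/5 = 51/5
E[X] = (2/3)·53/3 + (1/3)·51/5 = 683/45

683/45 dollars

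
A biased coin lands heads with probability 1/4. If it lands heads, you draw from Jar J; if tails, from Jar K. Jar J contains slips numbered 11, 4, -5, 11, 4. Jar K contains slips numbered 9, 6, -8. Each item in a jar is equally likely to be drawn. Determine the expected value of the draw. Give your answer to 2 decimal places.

E[X | Jar J] = (11 + 4 − 5 + 11 + 4)/5 = 5
E[X | Jar K] = (9 + 6 − 8)/3 = 7/3
E[X] = (1/4)·5 + (3/4)·7/3 = 3 ≈ 3.00

3.00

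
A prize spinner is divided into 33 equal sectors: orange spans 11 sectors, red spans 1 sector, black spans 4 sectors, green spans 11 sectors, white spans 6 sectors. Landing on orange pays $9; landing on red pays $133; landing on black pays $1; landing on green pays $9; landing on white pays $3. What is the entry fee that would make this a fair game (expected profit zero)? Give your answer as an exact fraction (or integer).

E[payout] = (11/33)·9 + (1/33)·133 + (4/33)·1 + (11/33)·9 + (6/33)·3 = 353/33
Fair fee = E[payout] = 353/33

353/33 dollars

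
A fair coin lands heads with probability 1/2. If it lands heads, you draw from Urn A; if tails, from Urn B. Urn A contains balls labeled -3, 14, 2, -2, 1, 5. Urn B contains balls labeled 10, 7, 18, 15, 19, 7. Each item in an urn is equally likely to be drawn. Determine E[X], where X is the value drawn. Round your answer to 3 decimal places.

7.750

E[X | Urn A] = (-3 + 14 + 2 − 2 + 1 + 5)/6 = 17/6
E[X | Urn B] = (10 + 7 + 18 + 15 + 19 + 7)/6 = 38/3
E[X] = (1/2)·17/6 + (1/2)·38/3 = 31/4 ≈ 7.750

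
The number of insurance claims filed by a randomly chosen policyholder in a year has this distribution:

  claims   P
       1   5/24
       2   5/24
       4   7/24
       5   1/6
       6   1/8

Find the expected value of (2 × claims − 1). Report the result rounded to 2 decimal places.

5.75

E[2x-1] = (5/24)·1 + (5/24)·3 + (7/24)·7 + (1/6)·9 + (1/8)·11
     = 23/4 ≈ 5.75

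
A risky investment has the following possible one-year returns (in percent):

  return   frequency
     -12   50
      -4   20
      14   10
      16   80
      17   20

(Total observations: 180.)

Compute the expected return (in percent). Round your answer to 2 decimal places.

Total = 180, so P(return=-12) = 50/180, etc.
E[X] = (5/18)·(-12) + (1/9)·(-4) + (1/18)·14 + (4/9)·16 + (1/9)·17
     = 6 ≈ 6.00

6.00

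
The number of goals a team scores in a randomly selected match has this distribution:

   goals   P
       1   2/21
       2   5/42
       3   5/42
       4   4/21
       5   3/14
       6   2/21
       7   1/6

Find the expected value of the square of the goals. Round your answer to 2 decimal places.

21.64

E[X²] = (2/21)·1 + (5/42)·4 + (5/42)·9 + (4/21)·16 + (3/14)·25 + (2/21)·36 + (1/6)·49
     = 303/14 ≈ 21.64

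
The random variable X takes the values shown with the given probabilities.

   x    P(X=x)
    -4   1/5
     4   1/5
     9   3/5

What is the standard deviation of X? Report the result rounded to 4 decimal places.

E[X] = 27/5, E[X²] = 55
Var(X) = E[X²] − (E[X])² = 55 − 729/25 = 646/25
SD(X) = √(646/25) ≈ 5.0833

5.0833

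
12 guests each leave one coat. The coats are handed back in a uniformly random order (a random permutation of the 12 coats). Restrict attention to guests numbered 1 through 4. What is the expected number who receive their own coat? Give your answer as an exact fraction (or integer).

Let Xᵢ = 1 if person i gets their own coat. For each i, P(Xᵢ=1) = 1/12.
By linearity of expectation, E[X₁+…+X_4] = 4·(1/12) = 1/3.

1/3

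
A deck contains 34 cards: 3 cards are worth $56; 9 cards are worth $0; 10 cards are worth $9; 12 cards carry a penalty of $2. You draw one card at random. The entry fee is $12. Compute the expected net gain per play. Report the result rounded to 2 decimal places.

-$5.12

E[payout] = (3/34)·56 + (9/34)·0 + (10/34)·9 + (12/34)·(-2) = 117/17
Expected profit = 117/17 − 12 = -87/17 ≈ -$5.12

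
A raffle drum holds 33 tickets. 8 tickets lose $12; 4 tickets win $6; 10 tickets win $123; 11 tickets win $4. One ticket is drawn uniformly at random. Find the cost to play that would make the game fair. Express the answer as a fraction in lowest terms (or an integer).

E[payout] = (8/33)·(-12) + (4/33)·6 + (10/33)·123 + (11/33)·4 = 1202/33
Fair fee = E[payout] = 1202/33

1202/33 dollars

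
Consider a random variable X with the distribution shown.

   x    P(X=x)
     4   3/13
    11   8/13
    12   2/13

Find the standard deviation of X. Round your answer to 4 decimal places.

E[X] = 124/13, E[X²] = 1304/13
Var(X) = E[X²] − (E[X])² = 1304/13 − 15376/169 = 1576/169
SD(X) = √(1576/169) ≈ 3.0538

3.0538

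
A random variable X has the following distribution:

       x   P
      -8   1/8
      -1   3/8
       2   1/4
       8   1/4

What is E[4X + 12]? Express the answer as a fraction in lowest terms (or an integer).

33/2

E[4x+12] = (1/8)·(-20) + (3/8)·8 + (1/4)·20 + (1/4)·44
     = 33/2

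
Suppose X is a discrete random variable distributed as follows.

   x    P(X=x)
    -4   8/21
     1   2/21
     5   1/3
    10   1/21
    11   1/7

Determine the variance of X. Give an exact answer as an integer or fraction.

1536/49

E[X] = (8/21)·(-4) + (2/21)·1 + (1/3)·5 + (1/21)·10 + (1/7)·11 = 16/7
E[X²] = (8/21)·16 + (2/21)·1 + (1/3)·25 + (1/21)·100 + (1/7)·121 = 256/7
Var(X) = 256/7 − (16/7)² = 1536/49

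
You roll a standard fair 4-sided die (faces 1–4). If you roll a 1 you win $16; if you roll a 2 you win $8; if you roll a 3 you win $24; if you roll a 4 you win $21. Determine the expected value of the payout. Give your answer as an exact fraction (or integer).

69/4 dollars

E[payout] = (1/4)·8 + (1/4)·16 + (1/4)·21 + (1/4)·24 = 69/4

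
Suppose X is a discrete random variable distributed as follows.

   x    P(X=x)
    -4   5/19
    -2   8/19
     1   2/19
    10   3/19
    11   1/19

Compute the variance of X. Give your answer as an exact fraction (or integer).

E[X] = (5/19)·(-4) + (8/19)·(-2) + (2/19)·1 + (3/19)·10 + (1/19)·11 = 7/19
E[X²] = (5/19)·16 + (8/19)·4 + (2/19)·1 + (3/19)·100 + (1/19)·121 = 535/19
Var(X) = 535/19 − (7/19)² = 10116/361

10116/361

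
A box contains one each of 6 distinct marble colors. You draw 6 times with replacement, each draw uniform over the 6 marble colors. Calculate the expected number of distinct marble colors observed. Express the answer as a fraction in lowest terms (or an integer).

31031/7776

Let Xⱼ=1 if type j appears at least once. P(Xⱼ=1) = 1 − ((6−1)/6)^6 = 31031/46656.
E[#distinct] = 6·31031/46656 = 31031/7776.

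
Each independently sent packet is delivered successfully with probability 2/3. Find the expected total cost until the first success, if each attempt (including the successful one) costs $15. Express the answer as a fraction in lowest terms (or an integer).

45/2 dollars

E[#attempts] = 1/p = 3/2; E[cost] = 15·3/2 = 45/2.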